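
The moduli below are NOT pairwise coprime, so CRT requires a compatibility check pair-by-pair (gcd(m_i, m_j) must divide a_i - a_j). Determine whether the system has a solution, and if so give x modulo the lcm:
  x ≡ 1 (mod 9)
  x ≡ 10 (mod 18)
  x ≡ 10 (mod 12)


Moduli 9, 18, 12 are not pairwise coprime, so CRT works modulo lcm(m_i) when all pairwise compatibility conditions hold.
Pairwise compatibility: gcd(m_i, m_j) must divide a_i - a_j for every pair.
Merge one congruence at a time:
  Start: x ≡ 1 (mod 9).
  Combine with x ≡ 10 (mod 18): gcd(9, 18) = 9; 10 - 1 = 9, which IS divisible by 9, so compatible.
    Write x = 1 + 9·t and substitute into x ≡ 10 (mod 18): 9·t ≡ 10 − 1 = 9 (mod 18).
    Divide the congruence (and modulus) by g = 9: 1·t ≡ 1 (mod 2).
    So t ≡ 1 (mod 2).
    Then x = 1 + 9·1 = 10, valid modulo lcm(9, 18) = 18: x ≡ 10 (mod 18).
  Combine with x ≡ 10 (mod 12): gcd(18, 12) = 6; 10 - 10 = 0, which IS divisible by 6, so compatible.
    Write x = 10 + 18·t and substitute into x ≡ 10 (mod 12): 18·t ≡ 10 − 10 = 0 (mod 12).
    Divide the congruence (and modulus) by g = 6: 3·t ≡ 0 (mod 2).
    Reduce coefficients mod 2: 1·t ≡ 0 (mod 2).
    So t ≡ 0 (mod 2).
    Then x = 10 + 18·0 = 10, valid modulo lcm(18, 12) = 36: x ≡ 10 (mod 36).
Verify: 10 mod 9 = 1, 10 mod 18 = 10, 10 mod 12 = 10.

x ≡ 10 (mod 36).


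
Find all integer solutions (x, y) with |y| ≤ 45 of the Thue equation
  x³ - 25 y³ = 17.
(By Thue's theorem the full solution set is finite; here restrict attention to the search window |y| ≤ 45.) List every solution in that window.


The equation is x³ - 25y³ = 17. For fixed y, x³ = 25·y³ + 17, so a solution requires the RHS to be a perfect cube.
Strategy: iterate y from -45 to 45, compute RHS = 25·y³ + 17, and check whether it is a (positive or negative) perfect cube.
Check small values of y:
  y = 0: RHS = 17 is not a perfect cube.
  y = 1: RHS = 42 is not a perfect cube.
  y = -1: RHS = -8 = (-2)³ ⇒ x = -2 works.
  y = 2: RHS = 217 is not a perfect cube.
  y = -2: RHS = -183 is not a perfect cube.
  y = 3: RHS = 692 is not a perfect cube.
  y = -3: RHS = -658 is not a perfect cube.
Continuing the search up to |y| = 45 finds no further solutions beyond those listed.
Collected solutions: (-2, -1).

Solutions (with |y| ≤ 45): (-2, -1).


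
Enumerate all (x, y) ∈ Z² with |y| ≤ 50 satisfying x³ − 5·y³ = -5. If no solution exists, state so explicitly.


The equation is x³ - 5y³ = -5. For fixed y, x³ = 5·y³ − 5, so a solution requires the RHS to be a perfect cube.
Strategy: iterate y from -50 to 50, compute RHS = 5·y³ − 5, and check whether it is a (positive or negative) perfect cube.
Check small values of y:
  y = 0: RHS = -5 is not a perfect cube.
  y = 1: RHS = 0 = (0)³ ⇒ x = 0 works.
  y = -1: RHS = -10 is not a perfect cube.
  y = 2: RHS = 35 is not a perfect cube.
  y = -2: RHS = -45 is not a perfect cube.
  y = 3: RHS = 130 is not a perfect cube.
  y = -3: RHS = -140 is not a perfect cube.
Continuing the search up to |y| = 50 finds no further solutions beyond those listed.
Collected solutions: (0, 1).

Solutions (with |y| ≤ 50): (0, 1).


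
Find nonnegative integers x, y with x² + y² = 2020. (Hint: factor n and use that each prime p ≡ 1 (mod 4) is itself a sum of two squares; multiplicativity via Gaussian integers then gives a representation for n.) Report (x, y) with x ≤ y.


Step 1: Factor n = 2020 = 2^2 · 5 · 101.
Step 2: Check the mod-4 condition on each prime factor: 2 = 2 (special); 5 ≡ 1 (mod 4), exponent 1; 101 ≡ 1 (mod 4), exponent 1.
All primes ≡ 3 (mod 4) appear to even exponent (or don't appear), so by the two-squares theorem n IS expressible as a sum of two squares.
Step 3: Build a representation. Group n = k² · m with k = 2 and m = 5 · 101 = 505 (a product of primes ≡ 1 (mod 4)); a representation of m scales to one of n via (k·x)² + (k·y)² = k²(x² + y²). Each prime p ≡ 1 (mod 4) is itself a sum of two squares; find a² by testing p − a² for a perfect square:
  5: 5 − 1² = 4 = 2² ⇒ 5 = 1² + 2².
  101: 101 − 1² = 100 = 10² ⇒ 101 = 1² + 10².
  Combine using the Brahmagupta–Fibonacci identity (a² + b²)(c² + d²) = (ac − bd)² + (ad + bc)² = (ac + bd)² + (ad − bc)²:
  5 · 101 = 505: from (1² + 2²)(1² + 10²), take (1·1 − 2·10, 1·10 + 2·1) = (1 − 20, 10 + 2) = (-19, 12); dropping signs (only squares matter) gives (19, 12); check 19² + 12² = 361 + 144 = 505 ✓.
  Scale by k = 2: (2·19, 2·12) = (38, 24).
Step 4: Order so x ≤ y and verify: 24² + 38² = 576 + 1444 = 2020 = n. ✓

n = 2020 = 24² + 38² (one valid representation with x ≤ y).


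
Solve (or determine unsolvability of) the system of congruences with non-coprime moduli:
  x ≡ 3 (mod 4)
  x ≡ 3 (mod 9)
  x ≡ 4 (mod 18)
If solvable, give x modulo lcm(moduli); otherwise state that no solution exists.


Moduli 4, 9, 18 are not pairwise coprime, so CRT works modulo lcm(m_i) when all pairwise compatibility conditions hold.
Pairwise compatibility: gcd(m_i, m_j) must divide a_i - a_j for every pair.
Merge one congruence at a time:
  Start: x ≡ 3 (mod 4).
  Combine with x ≡ 3 (mod 9): gcd(4, 9) = 1; 3 - 3 = 0, which IS divisible by 1, so compatible.
    Write x = 3 + 4·t and substitute into x ≡ 3 (mod 9): 4·t ≡ 3 − 3 = 0 (mod 9).
    The inverse of 4 mod 9 is 7 (since 4·7 = 28 = 3·9 + 1), so t ≡ 7·0 = 0 ≡ 0 (mod 9).
    Then x = 3 + 4·0 = 3, valid modulo lcm(4, 9) = 36: x ≡ 3 (mod 36).
  Combine with x ≡ 4 (mod 18): gcd(36, 18) = 18, and 4 - 3 = 1 is NOT divisible by 18.
    ⇒ system is inconsistent (no integer solution).

No solution (the system is inconsistent).


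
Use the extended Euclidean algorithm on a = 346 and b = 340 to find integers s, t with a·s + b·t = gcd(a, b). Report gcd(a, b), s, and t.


Euclidean algorithm on (346, 340) — divide until remainder is 0:
  346 = 1 · 340 + 6
  340 = 56 · 6 + 4
  6 = 1 · 4 + 2
  4 = 2 · 2 + 0
gcd(346, 340) = 2.
Track Bezout coefficients alongside the remainders: start with r₀ = 346 = a·1 + b·0 (s = 1, t = 0) and r₁ = 340 = a·0 + b·1 (s = 0, t = 1); each new remainder r_{k+1} = r_{k-1} − q_k·r_k inherits s_{k+1} = s_{k-1} − q_k·s_k, t_{k+1} = t_{k-1} − q_k·t_k, so r_k = a·s_k + b·t_k at every step:
  q = 1: r = 6, s = 1 − 1·0 = 1, t = 0 − 1·1 = -1  (check: 346·1 + 340·(-1) = 6)
  q = 56: r = 4, s = 0 − 56·1 = -56, t = 1 − 56·(-1) = 57  (check: 346·(-56) + 340·57 = 4)
  q = 1: r = 2, s = 1 − 1·(-56) = 57, t = -1 − 1·57 = -58  (check: 346·57 + 340·(-58) = 2)
The row with r = 2 (the gcd) gives the Bezout coefficients s = 57, t = -58.
Result: 346 · (57) + 340 · (-58) = 2.

gcd(346, 340) = 2; s = 57, t = -58 (check: 346·57 + 340·(-58) = 2).


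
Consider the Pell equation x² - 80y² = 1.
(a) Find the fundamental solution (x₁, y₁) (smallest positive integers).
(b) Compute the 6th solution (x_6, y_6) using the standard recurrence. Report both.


Step 1: Find the fundamental solution (x₁, y₁) of x² - 80y² = 1.
  Expand √80 as a continued fraction. a₀ = ⌊√80⌋ = 8; iterate m_{k+1} = d_k·a_k − m_k, d_{k+1} = (80 − m_{k+1}²)/d_k, a_{k+1} = ⌊(a₀ + m_{k+1})/d_{k+1}⌋ (starting m₀ = 0, d₀ = 1), with convergents p_k = a_k·p_{k-1} + p_{k-2}, q_k = a_k·q_{k-1} + q_{k-2} (p₋₁ = 1, q₋₁ = 0):
  k = 0: a₀ = 8; p₀/q₀ = 8/1; p₀² − 80·q₀² = 64 − 80 = -16.
  k = 1: m = 8, d = 16, a = ⌊(8 + 8)/16⌋ = 1; p/q = (1·8 + 1)/(1·1 + 0) = 9/1; p² − 80·q² = 81 − 80 = 1.
  The first convergent with p² − 80·q² = 1 gives the fundamental solution (x₁, y₁) = (9, 1).
Step 2: Apply the recurrence (x_{n+1}, y_{n+1}) = (x₁x_n + 80y₁y_n, x₁y_n + y₁x_n) repeatedly.
  From (x_1, y_1) = (9, 1): x_2 = 9·9 + 80·1·1 = 161; y_2 = 9·1 + 1·9 = 18.
  From (x_2, y_2) = (161, 18): x_3 = 9·161 + 80·1·18 = 2889; y_3 = 9·18 + 1·161 = 323.
  From (x_3, y_3) = (2889, 323): x_4 = 9·2889 + 80·1·323 = 51841; y_4 = 9·323 + 1·2889 = 5796.
  From (x_4, y_4) = (51841, 5796): x_5 = 9·51841 + 80·1·5796 = 930249; y_5 = 9·5796 + 1·51841 = 104005.
  From (x_5, y_5) = (930249, 104005): x_6 = 9·930249 + 80·1·104005 = 16692641; y_6 = 9·104005 + 1·930249 = 1866294.
Step 3: Verify x_6² - 80·y_6² = 278644263554881 - 278644263554880 = 1 (should be 1). ✓

(x_1, y_1) = (9, 1); (x_6, y_6) = (16692641, 1866294).


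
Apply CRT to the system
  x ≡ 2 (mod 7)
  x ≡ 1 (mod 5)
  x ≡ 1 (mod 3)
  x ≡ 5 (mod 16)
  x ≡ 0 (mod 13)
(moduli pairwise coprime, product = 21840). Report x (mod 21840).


Product of moduli M = 7 · 5 · 3 · 16 · 13 = 21840.
Merge one congruence at a time:
  Start: x ≡ 2 (mod 7).
  Combine with x ≡ 1 (mod 5); new modulus lcm = 35.
    Write x = 2 + 7·t and substitute into x ≡ 1 (mod 5): 7·t ≡ 1 − 2 = -1 (mod 5).
    Reduce coefficients mod 5: 2·t ≡ 4 (mod 5).
    The inverse of 2 mod 5 is 3 (since 2·3 = 6 = 1·5 + 1), so t ≡ 3·4 = 12 ≡ 2 (mod 5).
    Then x = 2 + 7·2 = 16, valid modulo lcm(7, 5) = 35: x ≡ 16 (mod 35).
  Combine with x ≡ 1 (mod 3); new modulus lcm = 105.
    Write x = 16 + 35·t and substitute into x ≡ 1 (mod 3): 35·t ≡ 1 − 16 = -15 (mod 3).
    Reduce coefficients mod 3: 2·t ≡ 0 (mod 3).
    The inverse of 2 mod 3 is 2 (since 2·2 = 4 = 1·3 + 1), so t ≡ 2·0 = 0 ≡ 0 (mod 3).
    Then x = 16 + 35·0 = 16, valid modulo lcm(35, 3) = 105: x ≡ 16 (mod 105).
  Combine with x ≡ 5 (mod 16); new modulus lcm = 1680.
    Write x = 16 + 105·t and substitute into x ≡ 5 (mod 16): 105·t ≡ 5 − 16 = -11 (mod 16).
    Reduce coefficients mod 16: 9·t ≡ 5 (mod 16).
    The inverse of 9 mod 16 is 9 (since 9·9 = 81 = 5·16 + 1), so t ≡ 9·5 = 45 ≡ 13 (mod 16).
    Then x = 16 + 105·13 = 1381, valid modulo lcm(105, 16) = 1680: x ≡ 1381 (mod 1680).
  Combine with x ≡ 0 (mod 13); new modulus lcm = 21840.
    Write x = 1381 + 1680·t and substitute into x ≡ 0 (mod 13): 1680·t ≡ 0 − 1381 = -1381 (mod 13).
    Reduce coefficients mod 13: 3·t ≡ 10 (mod 13).
    The inverse of 3 mod 13 is 9 (since 3·9 = 27 = 2·13 + 1), so t ≡ 9·10 = 90 ≡ 12 (mod 13).
    Then x = 1381 + 1680·12 = 21541, valid modulo lcm(1680, 13) = 21840: x ≡ 21541 (mod 21840).
Verify against each original: 21541 mod 7 = 2, 21541 mod 5 = 1, 21541 mod 3 = 1, 21541 mod 16 = 5, 21541 mod 13 = 0.

x ≡ 21541 (mod 21840).


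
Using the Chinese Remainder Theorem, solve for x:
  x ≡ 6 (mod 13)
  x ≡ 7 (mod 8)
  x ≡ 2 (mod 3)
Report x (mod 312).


Moduli 13, 8, 3 are pairwise coprime; by CRT there is a unique solution modulo M = 13 · 8 · 3 = 312.
Solve pairwise, accumulating the modulus:
  Start with x ≡ 6 (mod 13).
  Combine with x ≡ 7 (mod 8): since gcd(13, 8) = 1, we get a unique residue mod 104.
    Write x = 6 + 13·t and substitute into x ≡ 7 (mod 8): 13·t ≡ 7 − 6 = 1 (mod 8).
    Reduce coefficients mod 8: 5·t ≡ 1 (mod 8).
    The inverse of 5 mod 8 is 5 (since 5·5 = 25 = 3·8 + 1), so t ≡ 5·1 = 5 ≡ 5 (mod 8).
    Then x = 6 + 13·5 = 71, valid modulo lcm(13, 8) = 104: x ≡ 71 (mod 104).
  Combine with x ≡ 2 (mod 3): since gcd(104, 3) = 1, we get a unique residue mod 312.
    Write x = 71 + 104·t and substitute into x ≡ 2 (mod 3): 104·t ≡ 2 − 71 = -69 (mod 3).
    Reduce coefficients mod 3: 2·t ≡ 0 (mod 3).
    The inverse of 2 mod 3 is 2 (since 2·2 = 4 = 1·3 + 1), so t ≡ 2·0 = 0 ≡ 0 (mod 3).
    Then x = 71 + 104·0 = 71, valid modulo lcm(104, 3) = 312: x ≡ 71 (mod 312).
Verify: 71 mod 13 = 6 ✓, 71 mod 8 = 7 ✓, 71 mod 3 = 2 ✓.

x ≡ 71 (mod 312).


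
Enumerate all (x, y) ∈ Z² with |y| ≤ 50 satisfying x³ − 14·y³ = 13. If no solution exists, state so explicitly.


The equation is x³ - 14y³ = 13. For fixed y, x³ = 14·y³ + 13, so a solution requires the RHS to be a perfect cube.
Strategy: iterate y from -50 to 50, compute RHS = 14·y³ + 13, and check whether it is a (positive or negative) perfect cube.
Check small values of y:
  y = 0: RHS = 13 is not a perfect cube.
  y = 1: RHS = 27 = (3)³ ⇒ x = 3 works.
  y = -1: RHS = -1 = (-1)³ ⇒ x = -1 works.
  y = 2: RHS = 125 = (5)³ ⇒ x = 5 works.
  y = -2: RHS = -99 is not a perfect cube.
  y = 3: RHS = 391 is not a perfect cube.
  y = -3: RHS = -365 is not a perfect cube.
Continuing the search up to |y| = 50 finds no further solutions beyond those listed.
Collected solutions: (-1, -1), (3, 1), (5, 2).

Solutions (with |y| ≤ 50): (-1, -1), (3, 1), (5, 2).


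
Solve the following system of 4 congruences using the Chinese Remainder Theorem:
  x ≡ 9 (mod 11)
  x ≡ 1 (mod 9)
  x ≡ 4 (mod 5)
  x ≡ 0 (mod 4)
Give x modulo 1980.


Product of moduli M = 11 · 9 · 5 · 4 = 1980.
Merge one congruence at a time:
  Start: x ≡ 9 (mod 11).
  Combine with x ≡ 1 (mod 9); new modulus lcm = 99.
    Write x = 9 + 11·t and substitute into x ≡ 1 (mod 9): 11·t ≡ 1 − 9 = -8 (mod 9).
    Reduce coefficients mod 9: 2·t ≡ 1 (mod 9).
    The inverse of 2 mod 9 is 5 (since 2·5 = 10 = 1·9 + 1), so t ≡ 5·1 = 5 ≡ 5 (mod 9).
    Then x = 9 + 11·5 = 64, valid modulo lcm(11, 9) = 99: x ≡ 64 (mod 99).
  Combine with x ≡ 4 (mod 5); new modulus lcm = 495.
    Write x = 64 + 99·t and substitute into x ≡ 4 (mod 5): 99·t ≡ 4 − 64 = -60 (mod 5).
    Reduce coefficients mod 5: 4·t ≡ 0 (mod 5).
    The inverse of 4 mod 5 is 4 (since 4·4 = 16 = 3·5 + 1), so t ≡ 4·0 = 0 ≡ 0 (mod 5).
    Then x = 64 + 99·0 = 64, valid modulo lcm(99, 5) = 495: x ≡ 64 (mod 495).
  Combine with x ≡ 0 (mod 4); new modulus lcm = 1980.
    Write x = 64 + 495·t and substitute into x ≡ 0 (mod 4): 495·t ≡ 0 − 64 = -64 (mod 4).
    Reduce coefficients mod 4: 3·t ≡ 0 (mod 4).
    The inverse of 3 mod 4 is 3 (since 3·3 = 9 = 2·4 + 1), so t ≡ 3·0 = 0 ≡ 0 (mod 4).
    Then x = 64 + 495·0 = 64, valid modulo lcm(495, 4) = 1980: x ≡ 64 (mod 1980).
Verify against each original: 64 mod 11 = 9, 64 mod 9 = 1, 64 mod 5 = 4, 64 mod 4 = 0.

x ≡ 64 (mod 1980).


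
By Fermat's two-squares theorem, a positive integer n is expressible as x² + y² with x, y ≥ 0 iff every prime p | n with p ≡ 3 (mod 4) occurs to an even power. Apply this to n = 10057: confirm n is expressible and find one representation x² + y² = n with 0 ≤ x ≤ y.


Step 1: Factor n = 10057 = 89 · 113.
Step 2: Check the mod-4 condition on each prime factor: 89 ≡ 1 (mod 4), exponent 1; 113 ≡ 1 (mod 4), exponent 1.
All primes ≡ 3 (mod 4) appear to even exponent (or don't appear), so by the two-squares theorem n IS expressible as a sum of two squares.
Step 3: Build a representation. Here n = 89 · 113 is a product of primes ≡ 1 (mod 4). Each prime p ≡ 1 (mod 4) is itself a sum of two squares; find a² by testing p − a² for a perfect square:
  89: 89 − 1² = 88, 89 − 2² = 85, 89 − 3² = 80, 89 − 4² = 73, 89 − 5² = 64 = 8² ⇒ 89 = 5² + 8².
  113: 113 − 1² = 112, 113 − 2² = 109, 113 − 3² = 104, 113 − 4² = 97, 113 − 5² = 88, 113 − 6² = 77, 113 − 7² = 64 = 8² ⇒ 113 = 7² + 8².
  Combine using the Brahmagupta–Fibonacci identity (a² + b²)(c² + d²) = (ac − bd)² + (ad + bc)² = (ac + bd)² + (ad − bc)²:
  89 · 113 = 10057: from (5² + 8²)(7² + 8²), take (5·7 − 8·8, 5·8 + 8·7) = (35 − 64, 40 + 56) = (-29, 96); dropping signs (only squares matter) gives (29, 96); check 29² + 96² = 841 + 9216 = 10057 ✓.
Step 4: Order so x ≤ y and verify: 29² + 96² = 841 + 9216 = 10057 = n. ✓

n = 10057 = 29² + 96² (one valid representation with x ≤ y).


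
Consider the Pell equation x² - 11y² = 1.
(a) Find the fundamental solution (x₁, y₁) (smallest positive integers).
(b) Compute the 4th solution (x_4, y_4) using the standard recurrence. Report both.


Step 1: Find the fundamental solution (x₁, y₁) of x² - 11y² = 1.
  Expand √11 as a continued fraction. a₀ = ⌊√11⌋ = 3; iterate m_{k+1} = d_k·a_k − m_k, d_{k+1} = (11 − m_{k+1}²)/d_k, a_{k+1} = ⌊(a₀ + m_{k+1})/d_{k+1}⌋ (starting m₀ = 0, d₀ = 1), with convergents p_k = a_k·p_{k-1} + p_{k-2}, q_k = a_k·q_{k-1} + q_{k-2} (p₋₁ = 1, q₋₁ = 0):
  k = 0: a₀ = 3; p₀/q₀ = 3/1; p₀² − 11·q₀² = 9 − 11 = -2.
  k = 1: m = 3, d = 2, a = ⌊(3 + 3)/2⌋ = 3; p/q = (3·3 + 1)/(3·1 + 0) = 10/3; p² − 11·q² = 100 − 99 = 1.
  The first convergent with p² − 11·q² = 1 gives the fundamental solution (x₁, y₁) = (10, 3).
Step 2: Apply the recurrence (x_{n+1}, y_{n+1}) = (x₁x_n + 11y₁y_n, x₁y_n + y₁x_n) repeatedly.
  From (x_1, y_1) = (10, 3): x_2 = 10·10 + 11·3·3 = 199; y_2 = 10·3 + 3·10 = 60.
  From (x_2, y_2) = (199, 60): x_3 = 10·199 + 11·3·60 = 3970; y_3 = 10·60 + 3·199 = 1197.
  From (x_3, y_3) = (3970, 1197): x_4 = 10·3970 + 11·3·1197 = 79201; y_4 = 10·1197 + 3·3970 = 23880.
Step 3: Verify x_4² - 11·y_4² = 6272798401 - 6272798400 = 1 (should be 1). ✓

(x_1, y_1) = (10, 3); (x_4, y_4) = (79201, 23880).


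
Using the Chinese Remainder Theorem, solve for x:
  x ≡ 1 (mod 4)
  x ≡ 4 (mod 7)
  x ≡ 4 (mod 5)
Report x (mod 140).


Moduli 4, 7, 5 are pairwise coprime; by CRT there is a unique solution modulo M = 4 · 7 · 5 = 140.
Solve pairwise, accumulating the modulus:
  Start with x ≡ 1 (mod 4).
  Combine with x ≡ 4 (mod 7): since gcd(4, 7) = 1, we get a unique residue mod 28.
    Write x = 1 + 4·t and substitute into x ≡ 4 (mod 7): 4·t ≡ 4 − 1 = 3 (mod 7).
    The inverse of 4 mod 7 is 2 (since 4·2 = 8 = 1·7 + 1), so t ≡ 2·3 = 6 ≡ 6 (mod 7).
    Then x = 1 + 4·6 = 25, valid modulo lcm(4, 7) = 28: x ≡ 25 (mod 28).
  Combine with x ≡ 4 (mod 5): since gcd(28, 5) = 1, we get a unique residue mod 140.
    Write x = 25 + 28·t and substitute into x ≡ 4 (mod 5): 28·t ≡ 4 − 25 = -21 (mod 5).
    Reduce coefficients mod 5: 3·t ≡ 4 (mod 5).
    The inverse of 3 mod 5 is 2 (since 3·2 = 6 = 1·5 + 1), so t ≡ 2·4 = 8 ≡ 3 (mod 5).
    Then x = 25 + 28·3 = 109, valid modulo lcm(28, 5) = 140: x ≡ 109 (mod 140).
Verify: 109 mod 4 = 1 ✓, 109 mod 7 = 4 ✓, 109 mod 5 = 4 ✓.

x ≡ 109 (mod 140).


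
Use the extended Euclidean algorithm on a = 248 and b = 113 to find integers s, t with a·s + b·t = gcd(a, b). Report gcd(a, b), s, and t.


Euclidean algorithm on (248, 113) — divide until remainder is 0:
  248 = 2 · 113 + 22
  113 = 5 · 22 + 3
  22 = 7 · 3 + 1
  3 = 3 · 1 + 0
gcd(248, 113) = 1.
Track Bezout coefficients alongside the remainders: start with r₀ = 248 = a·1 + b·0 (s = 1, t = 0) and r₁ = 113 = a·0 + b·1 (s = 0, t = 1); each new remainder r_{k+1} = r_{k-1} − q_k·r_k inherits s_{k+1} = s_{k-1} − q_k·s_k, t_{k+1} = t_{k-1} − q_k·t_k, so r_k = a·s_k + b·t_k at every step:
  q = 2: r = 22, s = 1 − 2·0 = 1, t = 0 − 2·1 = -2  (check: 248·1 + 113·(-2) = 22)
  q = 5: r = 3, s = 0 − 5·1 = -5, t = 1 − 5·(-2) = 11  (check: 248·(-5) + 113·11 = 3)
  q = 7: r = 1, s = 1 − 7·(-5) = 36, t = -2 − 7·11 = -79  (check: 248·36 + 113·(-79) = 1)
The row with r = 1 (the gcd) gives the Bezout coefficients s = 36, t = -79.
Result: 248 · (36) + 113 · (-79) = 1.

gcd(248, 113) = 1; s = 36, t = -79 (check: 248·36 + 113·(-79) = 1).


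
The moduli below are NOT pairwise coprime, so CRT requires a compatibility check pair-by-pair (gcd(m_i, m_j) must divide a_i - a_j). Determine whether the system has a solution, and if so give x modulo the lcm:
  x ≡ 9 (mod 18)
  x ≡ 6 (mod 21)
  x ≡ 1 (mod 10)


Moduli 18, 21, 10 are not pairwise coprime, so CRT works modulo lcm(m_i) when all pairwise compatibility conditions hold.
Pairwise compatibility: gcd(m_i, m_j) must divide a_i - a_j for every pair.
Merge one congruence at a time:
  Start: x ≡ 9 (mod 18).
  Combine with x ≡ 6 (mod 21): gcd(18, 21) = 3; 6 - 9 = -3, which IS divisible by 3, so compatible.
    Write x = 9 + 18·t and substitute into x ≡ 6 (mod 21): 18·t ≡ 6 − 9 = -3 (mod 21).
    Divide the congruence (and modulus) by g = 3: 6·t ≡ -1 (mod 7).
    Reduce coefficients mod 7: 6·t ≡ 6 (mod 7).
    The inverse of 6 mod 7 is 6 (since 6·6 = 36 = 5·7 + 1), so t ≡ 6·6 = 36 ≡ 1 (mod 7).
    Then x = 9 + 18·1 = 27, valid modulo lcm(18, 21) = 126: x ≡ 27 (mod 126).
  Combine with x ≡ 1 (mod 10): gcd(126, 10) = 2; 1 - 27 = -26, which IS divisible by 2, so compatible.
    Write x = 27 + 126·t and substitute into x ≡ 1 (mod 10): 126·t ≡ 1 − 27 = -26 (mod 10).
    Divide the congruence (and modulus) by g = 2: 63·t ≡ -13 (mod 5).
    Reduce coefficients mod 5: 3·t ≡ 2 (mod 5).
    The inverse of 3 mod 5 is 2 (since 3·2 = 6 = 1·5 + 1), so t ≡ 2·2 = 4 ≡ 4 (mod 5).
    Then x = 27 + 126·4 = 531, valid modulo lcm(126, 10) = 630: x ≡ 531 (mod 630).
Verify: 531 mod 18 = 9, 531 mod 21 = 6, 531 mod 10 = 1.

x ≡ 531 (mod 630).


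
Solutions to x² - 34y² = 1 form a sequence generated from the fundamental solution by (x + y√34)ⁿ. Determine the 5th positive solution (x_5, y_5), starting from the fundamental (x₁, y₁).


Step 1: Find the fundamental solution (x₁, y₁) of x² - 34y² = 1.
  Expand √34 as a continued fraction. a₀ = ⌊√34⌋ = 5; iterate m_{k+1} = d_k·a_k − m_k, d_{k+1} = (34 − m_{k+1}²)/d_k, a_{k+1} = ⌊(a₀ + m_{k+1})/d_{k+1}⌋ (starting m₀ = 0, d₀ = 1), with convergents p_k = a_k·p_{k-1} + p_{k-2}, q_k = a_k·q_{k-1} + q_{k-2} (p₋₁ = 1, q₋₁ = 0):
  k = 0: a₀ = 5; p₀/q₀ = 5/1; p₀² − 34·q₀² = 25 − 34 = -9.
  k = 1: m = 5, d = 9, a = ⌊(5 + 5)/9⌋ = 1; p/q = (1·5 + 1)/(1·1 + 0) = 6/1; p² − 34·q² = 36 − 34 = 2.
  k = 2: m = 4, d = 2, a = ⌊(5 + 4)/2⌋ = 4; p/q = (4·6 + 5)/(4·1 + 1) = 29/5; p² − 34·q² = 841 − 850 = -9.
  k = 3: m = 4, d = 9, a = ⌊(5 + 4)/9⌋ = 1; p/q = (1·29 + 6)/(1·5 + 1) = 35/6; p² − 34·q² = 1225 − 1224 = 1.
  The first convergent with p² − 34·q² = 1 gives the fundamental solution (x₁, y₁) = (35, 6).
Step 2: Apply the recurrence (x_{n+1}, y_{n+1}) = (x₁x_n + 34y₁y_n, x₁y_n + y₁x_n) repeatedly.
  From (x_1, y_1) = (35, 6): x_2 = 35·35 + 34·6·6 = 2449; y_2 = 35·6 + 6·35 = 420.
  From (x_2, y_2) = (2449, 420): x_3 = 35·2449 + 34·6·420 = 171395; y_3 = 35·420 + 6·2449 = 29394.
  From (x_3, y_3) = (171395, 29394): x_4 = 35·171395 + 34·6·29394 = 11995201; y_4 = 35·29394 + 6·171395 = 2057160.
  From (x_4, y_4) = (11995201, 2057160): x_5 = 35·11995201 + 34·6·2057160 = 839492675; y_5 = 35·2057160 + 6·11995201 = 143971806.
Step 3: Verify x_5² - 34·y_5² = 704747951378655625 - 704747951378655624 = 1 (should be 1). ✓

(x_1, y_1) = (35, 6); (x_5, y_5) = (839492675, 143971806).


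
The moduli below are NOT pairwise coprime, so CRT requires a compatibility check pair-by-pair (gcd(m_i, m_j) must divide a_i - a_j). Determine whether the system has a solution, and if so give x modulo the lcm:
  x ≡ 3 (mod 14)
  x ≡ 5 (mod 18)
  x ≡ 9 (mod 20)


Moduli 14, 18, 20 are not pairwise coprime, so CRT works modulo lcm(m_i) when all pairwise compatibility conditions hold.
Pairwise compatibility: gcd(m_i, m_j) must divide a_i - a_j for every pair.
Merge one congruence at a time:
  Start: x ≡ 3 (mod 14).
  Combine with x ≡ 5 (mod 18): gcd(14, 18) = 2; 5 - 3 = 2, which IS divisible by 2, so compatible.
    Write x = 3 + 14·t and substitute into x ≡ 5 (mod 18): 14·t ≡ 5 − 3 = 2 (mod 18).
    Divide the congruence (and modulus) by g = 2: 7·t ≡ 1 (mod 9).
    The inverse of 7 mod 9 is 4 (since 7·4 = 28 = 3·9 + 1), so t ≡ 4·1 = 4 ≡ 4 (mod 9).
    Then x = 3 + 14·4 = 59, valid modulo lcm(14, 18) = 126: x ≡ 59 (mod 126).
  Combine with x ≡ 9 (mod 20): gcd(126, 20) = 2; 9 - 59 = -50, which IS divisible by 2, so compatible.
    Write x = 59 + 126·t and substitute into x ≡ 9 (mod 20): 126·t ≡ 9 − 59 = -50 (mod 20).
    Divide the congruence (and modulus) by g = 2: 63·t ≡ -25 (mod 10).
    Reduce coefficients mod 10: 3·t ≡ 5 (mod 10).
    The inverse of 3 mod 10 is 7 (since 3·7 = 21 = 2·10 + 1), so t ≡ 7·5 = 35 ≡ 5 (mod 10).
    Then x = 59 + 126·5 = 689, valid modulo lcm(126, 20) = 1260: x ≡ 689 (mod 1260).
Verify: 689 mod 14 = 3, 689 mod 18 = 5, 689 mod 20 = 9.

x ≡ 689 (mod 1260).


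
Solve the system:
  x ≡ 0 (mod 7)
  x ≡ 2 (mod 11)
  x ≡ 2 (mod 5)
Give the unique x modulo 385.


Moduli 7, 11, 5 are pairwise coprime; by CRT there is a unique solution modulo M = 7 · 11 · 5 = 385.
Solve pairwise, accumulating the modulus:
  Start with x ≡ 0 (mod 7).
  Combine with x ≡ 2 (mod 11): since gcd(7, 11) = 1, we get a unique residue mod 77.
    Write x = 0 + 7·t and substitute into x ≡ 2 (mod 11): 7·t ≡ 2 − 0 = 2 (mod 11).
    The inverse of 7 mod 11 is 8 (since 7·8 = 56 = 5·11 + 1), so t ≡ 8·2 = 16 ≡ 5 (mod 11).
    Then x = 0 + 7·5 = 35, valid modulo lcm(7, 11) = 77: x ≡ 35 (mod 77).
  Combine with x ≡ 2 (mod 5): since gcd(77, 5) = 1, we get a unique residue mod 385.
    Write x = 35 + 77·t and substitute into x ≡ 2 (mod 5): 77·t ≡ 2 − 35 = -33 (mod 5).
    Reduce coefficients mod 5: 2·t ≡ 2 (mod 5).
    The inverse of 2 mod 5 is 3 (since 2·3 = 6 = 1·5 + 1), so t ≡ 3·2 = 6 ≡ 1 (mod 5).
    Then x = 35 + 77·1 = 112, valid modulo lcm(77, 5) = 385: x ≡ 112 (mod 385).
Verify: 112 mod 7 = 0 ✓, 112 mod 11 = 2 ✓, 112 mod 5 = 2 ✓.

x ≡ 112 (mod 385).


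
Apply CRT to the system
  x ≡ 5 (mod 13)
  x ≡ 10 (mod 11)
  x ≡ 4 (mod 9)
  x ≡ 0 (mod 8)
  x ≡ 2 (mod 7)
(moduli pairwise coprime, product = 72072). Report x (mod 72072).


Product of moduli M = 13 · 11 · 9 · 8 · 7 = 72072.
Merge one congruence at a time:
  Start: x ≡ 5 (mod 13).
  Combine with x ≡ 10 (mod 11); new modulus lcm = 143.
    Write x = 5 + 13·t and substitute into x ≡ 10 (mod 11): 13·t ≡ 10 − 5 = 5 (mod 11).
    Reduce coefficients mod 11: 2·t ≡ 5 (mod 11).
    The inverse of 2 mod 11 is 6 (since 2·6 = 12 = 1·11 + 1), so t ≡ 6·5 = 30 ≡ 8 (mod 11).
    Then x = 5 + 13·8 = 109, valid modulo lcm(13, 11) = 143: x ≡ 109 (mod 143).
  Combine with x ≡ 4 (mod 9); new modulus lcm = 1287.
    Write x = 109 + 143·t and substitute into x ≡ 4 (mod 9): 143·t ≡ 4 − 109 = -105 (mod 9).
    Reduce coefficients mod 9: 8·t ≡ 3 (mod 9).
    The inverse of 8 mod 9 is 8 (since 8·8 = 64 = 7·9 + 1), so t ≡ 8·3 = 24 ≡ 6 (mod 9).
    Then x = 109 + 143·6 = 967, valid modulo lcm(143, 9) = 1287: x ≡ 967 (mod 1287).
  Combine with x ≡ 0 (mod 8); new modulus lcm = 10296.
    Write x = 967 + 1287·t and substitute into x ≡ 0 (mod 8): 1287·t ≡ 0 − 967 = -967 (mod 8).
    Reduce coefficients mod 8: 7·t ≡ 1 (mod 8).
    The inverse of 7 mod 8 is 7 (since 7·7 = 49 = 6·8 + 1), so t ≡ 7·1 = 7 ≡ 7 (mod 8).
    Then x = 967 + 1287·7 = 9976, valid modulo lcm(1287, 8) = 10296: x ≡ 9976 (mod 10296).
  Combine with x ≡ 2 (mod 7); new modulus lcm = 72072.
    Write x = 9976 + 10296·t and substitute into x ≡ 2 (mod 7): 10296·t ≡ 2 − 9976 = -9974 (mod 7).
    Reduce coefficients mod 7: 6·t ≡ 1 (mod 7).
    The inverse of 6 mod 7 is 6 (since 6·6 = 36 = 5·7 + 1), so t ≡ 6·1 = 6 ≡ 6 (mod 7).
    Then x = 9976 + 10296·6 = 71752, valid modulo lcm(10296, 7) = 72072: x ≡ 71752 (mod 72072).
Verify against each original: 71752 mod 13 = 5, 71752 mod 11 = 10, 71752 mod 9 = 4, 71752 mod 8 = 0, 71752 mod 7 = 2.

x ≡ 71752 (mod 72072).


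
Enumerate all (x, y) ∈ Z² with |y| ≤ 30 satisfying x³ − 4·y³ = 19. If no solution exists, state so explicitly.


The equation is x³ - 4y³ = 19. For fixed y, x³ = 4·y³ + 19, so a solution requires the RHS to be a perfect cube.
Strategy: iterate y from -30 to 30, compute RHS = 4·y³ + 19, and check whether it is a (positive or negative) perfect cube.
Check small values of y:
  y = 0: RHS = 19 is not a perfect cube.
  y = 1: RHS = 23 is not a perfect cube.
  y = -1: RHS = 15 is not a perfect cube.
  y = 2: RHS = 51 is not a perfect cube.
  y = -2: RHS = -13 is not a perfect cube.
  y = 3: RHS = 127 is not a perfect cube.
  y = -3: RHS = -89 is not a perfect cube.
Continuing the search up to |y| = 30 finds no solutions either.
No (x, y) in the scanned range satisfies the equation.

No integer solutions with |y| ≤ 30.


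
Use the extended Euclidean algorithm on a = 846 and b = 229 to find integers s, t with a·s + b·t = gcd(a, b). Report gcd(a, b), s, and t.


Euclidean algorithm on (846, 229) — divide until remainder is 0:
  846 = 3 · 229 + 159
  229 = 1 · 159 + 70
  159 = 2 · 70 + 19
  70 = 3 · 19 + 13
  19 = 1 · 13 + 6
  13 = 2 · 6 + 1
  6 = 6 · 1 + 0
gcd(846, 229) = 1.
Track Bezout coefficients alongside the remainders: start with r₀ = 846 = a·1 + b·0 (s = 1, t = 0) and r₁ = 229 = a·0 + b·1 (s = 0, t = 1); each new remainder r_{k+1} = r_{k-1} − q_k·r_k inherits s_{k+1} = s_{k-1} − q_k·s_k, t_{k+1} = t_{k-1} − q_k·t_k, so r_k = a·s_k + b·t_k at every step:
  q = 3: r = 159, s = 1 − 3·0 = 1, t = 0 − 3·1 = -3  (check: 846·1 + 229·(-3) = 159)
  q = 1: r = 70, s = 0 − 1·1 = -1, t = 1 − 1·(-3) = 4  (check: 846·(-1) + 229·4 = 70)
  q = 2: r = 19, s = 1 − 2·(-1) = 3, t = -3 − 2·4 = -11  (check: 846·3 + 229·(-11) = 19)
  q = 3: r = 13, s = -1 − 3·3 = -10, t = 4 − 3·(-11) = 37  (check: 846·(-10) + 229·37 = 13)
  q = 1: r = 6, s = 3 − 1·(-10) = 13, t = -11 − 1·37 = -48  (check: 846·13 + 229·(-48) = 6)
  q = 2: r = 1, s = -10 − 2·13 = -36, t = 37 − 2·(-48) = 133  (check: 846·(-36) + 229·133 = 1)
The row with r = 1 (the gcd) gives the Bezout coefficients s = -36, t = 133.
Result: 846 · (-36) + 229 · (133) = 1.

gcd(846, 229) = 1; s = -36, t = 133 (check: 846·(-36) + 229·133 = 1).


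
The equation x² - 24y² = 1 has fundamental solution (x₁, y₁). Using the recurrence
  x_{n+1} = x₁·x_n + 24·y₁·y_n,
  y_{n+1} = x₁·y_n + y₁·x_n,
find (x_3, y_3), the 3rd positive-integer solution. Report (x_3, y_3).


Step 1: Find the fundamental solution (x₁, y₁) of x² - 24y² = 1.
  Expand √24 as a continued fraction. a₀ = ⌊√24⌋ = 4; iterate m_{k+1} = d_k·a_k − m_k, d_{k+1} = (24 − m_{k+1}²)/d_k, a_{k+1} = ⌊(a₀ + m_{k+1})/d_{k+1}⌋ (starting m₀ = 0, d₀ = 1), with convergents p_k = a_k·p_{k-1} + p_{k-2}, q_k = a_k·q_{k-1} + q_{k-2} (p₋₁ = 1, q₋₁ = 0):
  k = 0: a₀ = 4; p₀/q₀ = 4/1; p₀² − 24·q₀² = 16 − 24 = -8.
  k = 1: m = 4, d = 8, a = ⌊(4 + 4)/8⌋ = 1; p/q = (1·4 + 1)/(1·1 + 0) = 5/1; p² − 24·q² = 25 − 24 = 1.
  The first convergent with p² − 24·q² = 1 gives the fundamental solution (x₁, y₁) = (5, 1).
Step 2: Apply the recurrence (x_{n+1}, y_{n+1}) = (x₁x_n + 24y₁y_n, x₁y_n + y₁x_n) repeatedly.
  From (x_1, y_1) = (5, 1): x_2 = 5·5 + 24·1·1 = 49; y_2 = 5·1 + 1·5 = 10.
  From (x_2, y_2) = (49, 10): x_3 = 5·49 + 24·1·10 = 485; y_3 = 5·10 + 1·49 = 99.
Step 3: Verify x_3² - 24·y_3² = 235225 - 235224 = 1 (should be 1). ✓

(x_1, y_1) = (5, 1); (x_3, y_3) = (485, 99).


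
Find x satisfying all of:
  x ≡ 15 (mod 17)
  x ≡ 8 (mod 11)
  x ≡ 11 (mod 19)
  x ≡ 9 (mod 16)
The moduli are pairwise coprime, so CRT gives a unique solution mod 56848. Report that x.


Product of moduli M = 17 · 11 · 19 · 16 = 56848.
Merge one congruence at a time:
  Start: x ≡ 15 (mod 17).
  Combine with x ≡ 8 (mod 11); new modulus lcm = 187.
    Write x = 15 + 17·t and substitute into x ≡ 8 (mod 11): 17·t ≡ 8 − 15 = -7 (mod 11).
    Reduce coefficients mod 11: 6·t ≡ 4 (mod 11).
    The inverse of 6 mod 11 is 2 (since 6·2 = 12 = 1·11 + 1), so t ≡ 2·4 = 8 ≡ 8 (mod 11).
    Then x = 15 + 17·8 = 151, valid modulo lcm(17, 11) = 187: x ≡ 151 (mod 187).
  Combine with x ≡ 11 (mod 19); new modulus lcm = 3553.
    Write x = 151 + 187·t and substitute into x ≡ 11 (mod 19): 187·t ≡ 11 − 151 = -140 (mod 19).
    Reduce coefficients mod 19: 16·t ≡ 12 (mod 19).
    The inverse of 16 mod 19 is 6 (since 16·6 = 96 = 5·19 + 1), so t ≡ 6·12 = 72 ≡ 15 (mod 19).
    Then x = 151 + 187·15 = 2956, valid modulo lcm(187, 19) = 3553: x ≡ 2956 (mod 3553).
  Combine with x ≡ 9 (mod 16); new modulus lcm = 56848.
    Write x = 2956 + 3553·t and substitute into x ≡ 9 (mod 16): 3553·t ≡ 9 − 2956 = -2947 (mod 16).
    Reduce coefficients mod 16: 1·t ≡ 13 (mod 16).
    So t ≡ 13 (mod 16).
    Then x = 2956 + 3553·13 = 49145, valid modulo lcm(3553, 16) = 56848: x ≡ 49145 (mod 56848).
Verify against each original: 49145 mod 17 = 15, 49145 mod 11 = 8, 49145 mod 19 = 11, 49145 mod 16 = 9.

x ≡ 49145 (mod 56848).


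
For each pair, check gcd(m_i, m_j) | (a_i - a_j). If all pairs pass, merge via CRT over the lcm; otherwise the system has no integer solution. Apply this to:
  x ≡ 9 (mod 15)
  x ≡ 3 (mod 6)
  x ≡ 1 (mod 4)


Moduli 15, 6, 4 are not pairwise coprime, so CRT works modulo lcm(m_i) when all pairwise compatibility conditions hold.
Pairwise compatibility: gcd(m_i, m_j) must divide a_i - a_j for every pair.
Merge one congruence at a time:
  Start: x ≡ 9 (mod 15).
  Combine with x ≡ 3 (mod 6): gcd(15, 6) = 3; 3 - 9 = -6, which IS divisible by 3, so compatible.
    Write x = 9 + 15·t and substitute into x ≡ 3 (mod 6): 15·t ≡ 3 − 9 = -6 (mod 6).
    Divide the congruence (and modulus) by g = 3: 5·t ≡ -2 (mod 2).
    Reduce coefficients mod 2: 1·t ≡ 0 (mod 2).
    So t ≡ 0 (mod 2).
    Then x = 9 + 15·0 = 9, valid modulo lcm(15, 6) = 30: x ≡ 9 (mod 30).
  Combine with x ≡ 1 (mod 4): gcd(30, 4) = 2; 1 - 9 = -8, which IS divisible by 2, so compatible.
    Write x = 9 + 30·t and substitute into x ≡ 1 (mod 4): 30·t ≡ 1 − 9 = -8 (mod 4).
    Divide the congruence (and modulus) by g = 2: 15·t ≡ -4 (mod 2).
    Reduce coefficients mod 2: 1·t ≡ 0 (mod 2).
    So t ≡ 0 (mod 2).
    Then x = 9 + 30·0 = 9, valid modulo lcm(30, 4) = 60: x ≡ 9 (mod 60).
Verify: 9 mod 15 = 9, 9 mod 6 = 3, 9 mod 4 = 1.

x ≡ 9 (mod 60).


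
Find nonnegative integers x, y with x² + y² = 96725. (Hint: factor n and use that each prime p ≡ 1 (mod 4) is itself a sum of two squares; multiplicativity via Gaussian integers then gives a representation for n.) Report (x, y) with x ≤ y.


Step 1: Factor n = 96725 = 5^2 · 53 · 73.
Step 2: Check the mod-4 condition on each prime factor: 5 ≡ 1 (mod 4), exponent 2; 53 ≡ 1 (mod 4), exponent 1; 73 ≡ 1 (mod 4), exponent 1.
All primes ≡ 3 (mod 4) appear to even exponent (or don't appear), so by the two-squares theorem n IS expressible as a sum of two squares.
Step 3: Build a representation. Group n = k² · m with k = 5 and m = 53 · 73 = 3869 (a product of primes ≡ 1 (mod 4)); a representation of m scales to one of n via (k·x)² + (k·y)² = k²(x² + y²). Each prime p ≡ 1 (mod 4) is itself a sum of two squares; find a² by testing p − a² for a perfect square:
  53: 53 − 1² = 52, 53 − 2² = 49 = 7² ⇒ 53 = 2² + 7².
  73: 73 − 1² = 72, 73 − 2² = 69, 73 − 3² = 64 = 8² ⇒ 73 = 3² + 8².
  Combine using the Brahmagupta–Fibonacci identity (a² + b²)(c² + d²) = (ac − bd)² + (ad + bc)² = (ac + bd)² + (ad − bc)²:
  53 · 73 = 3869: from (2² + 7²)(3² + 8²), take (2·3 − 7·8, 2·8 + 7·3) = (6 − 56, 16 + 21) = (-50, 37); dropping signs (only squares matter) gives (50, 37); check 50² + 37² = 2500 + 1369 = 3869 ✓.
  Scale by k = 5: (5·50, 5·37) = (250, 185).
Step 4: Order so x ≤ y and verify: 185² + 250² = 34225 + 62500 = 96725 = n. ✓

n = 96725 = 185² + 250² (one valid representation with x ≤ y).


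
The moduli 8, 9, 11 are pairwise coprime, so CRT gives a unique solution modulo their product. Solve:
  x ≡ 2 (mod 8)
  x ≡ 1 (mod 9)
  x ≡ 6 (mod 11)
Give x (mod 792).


Moduli 8, 9, 11 are pairwise coprime; by CRT there is a unique solution modulo M = 8 · 9 · 11 = 792.
Solve pairwise, accumulating the modulus:
  Start with x ≡ 2 (mod 8).
  Combine with x ≡ 1 (mod 9): since gcd(8, 9) = 1, we get a unique residue mod 72.
    Write x = 2 + 8·t and substitute into x ≡ 1 (mod 9): 8·t ≡ 1 − 2 = -1 (mod 9).
    Reduce coefficients mod 9: 8·t ≡ 8 (mod 9).
    The inverse of 8 mod 9 is 8 (since 8·8 = 64 = 7·9 + 1), so t ≡ 8·8 = 64 ≡ 1 (mod 9).
    Then x = 2 + 8·1 = 10, valid modulo lcm(8, 9) = 72: x ≡ 10 (mod 72).
  Combine with x ≡ 6 (mod 11): since gcd(72, 11) = 1, we get a unique residue mod 792.
    Write x = 10 + 72·t and substitute into x ≡ 6 (mod 11): 72·t ≡ 6 − 10 = -4 (mod 11).
    Reduce coefficients mod 11: 6·t ≡ 7 (mod 11).
    The inverse of 6 mod 11 is 2 (since 6·2 = 12 = 1·11 + 1), so t ≡ 2·7 = 14 ≡ 3 (mod 11).
    Then x = 10 + 72·3 = 226, valid modulo lcm(72, 11) = 792: x ≡ 226 (mod 792).
Verify: 226 mod 8 = 2 ✓, 226 mod 9 = 1 ✓, 226 mod 11 = 6 ✓.

x ≡ 226 (mod 792).


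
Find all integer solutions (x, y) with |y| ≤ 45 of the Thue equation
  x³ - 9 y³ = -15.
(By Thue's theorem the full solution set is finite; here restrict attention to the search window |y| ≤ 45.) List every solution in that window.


The equation is x³ - 9y³ = -15. For fixed y, x³ = 9·y³ − 15, so a solution requires the RHS to be a perfect cube.
Strategy: iterate y from -45 to 45, compute RHS = 9·y³ − 15, and check whether it is a (positive or negative) perfect cube.
Check small values of y:
  y = 0: RHS = -15 is not a perfect cube.
  y = 1: RHS = -6 is not a perfect cube.
  y = -1: RHS = -24 is not a perfect cube.
  y = 2: RHS = 57 is not a perfect cube.
  y = -2: RHS = -87 is not a perfect cube.
  y = 3: RHS = 228 is not a perfect cube.
  y = -3: RHS = -258 is not a perfect cube.
Continuing the search up to |y| = 45 finds no solutions either.
No (x, y) in the scanned range satisfies the equation.

No integer solutions with |y| ≤ 45.


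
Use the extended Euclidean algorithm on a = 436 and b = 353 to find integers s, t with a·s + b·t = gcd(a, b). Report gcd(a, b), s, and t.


Euclidean algorithm on (436, 353) — divide until remainder is 0:
  436 = 1 · 353 + 83
  353 = 4 · 83 + 21
  83 = 3 · 21 + 20
  21 = 1 · 20 + 1
  20 = 20 · 1 + 0
gcd(436, 353) = 1.
Track Bezout coefficients alongside the remainders: start with r₀ = 436 = a·1 + b·0 (s = 1, t = 0) and r₁ = 353 = a·0 + b·1 (s = 0, t = 1); each new remainder r_{k+1} = r_{k-1} − q_k·r_k inherits s_{k+1} = s_{k-1} − q_k·s_k, t_{k+1} = t_{k-1} − q_k·t_k, so r_k = a·s_k + b·t_k at every step:
  q = 1: r = 83, s = 1 − 1·0 = 1, t = 0 − 1·1 = -1  (check: 436·1 + 353·(-1) = 83)
  q = 4: r = 21, s = 0 − 4·1 = -4, t = 1 − 4·(-1) = 5  (check: 436·(-4) + 353·5 = 21)
  q = 3: r = 20, s = 1 − 3·(-4) = 13, t = -1 − 3·5 = -16  (check: 436·13 + 353·(-16) = 20)
  q = 1: r = 1, s = -4 − 1·13 = -17, t = 5 − 1·(-16) = 21  (check: 436·(-17) + 353·21 = 1)
The row with r = 1 (the gcd) gives the Bezout coefficients s = -17, t = 21.
Result: 436 · (-17) + 353 · (21) = 1.

gcd(436, 353) = 1; s = -17, t = 21 (check: 436·(-17) + 353·21 = 1).


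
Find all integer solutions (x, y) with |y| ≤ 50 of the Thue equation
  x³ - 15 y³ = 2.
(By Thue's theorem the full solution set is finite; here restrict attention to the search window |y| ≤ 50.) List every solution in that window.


The equation is x³ - 15y³ = 2. For fixed y, x³ = 15·y³ + 2, so a solution requires the RHS to be a perfect cube.
Strategy: iterate y from -50 to 50, compute RHS = 15·y³ + 2, and check whether it is a (positive or negative) perfect cube.
Check small values of y:
  y = 0: RHS = 2 is not a perfect cube.
  y = 1: RHS = 17 is not a perfect cube.
  y = -1: RHS = -13 is not a perfect cube.
  y = 2: RHS = 122 is not a perfect cube.
  y = -2: RHS = -118 is not a perfect cube.
  y = 3: RHS = 407 is not a perfect cube.
  y = -3: RHS = -403 is not a perfect cube.
Continuing the search up to |y| = 50 finds no solutions either.
No (x, y) in the scanned range satisfies the equation.

No integer solutions with |y| ≤ 50.


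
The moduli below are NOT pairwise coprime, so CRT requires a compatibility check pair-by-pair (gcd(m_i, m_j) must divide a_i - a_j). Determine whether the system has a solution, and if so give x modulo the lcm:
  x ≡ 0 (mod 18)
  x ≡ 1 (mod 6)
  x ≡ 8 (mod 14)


Moduli 18, 6, 14 are not pairwise coprime, so CRT works modulo lcm(m_i) when all pairwise compatibility conditions hold.
Pairwise compatibility: gcd(m_i, m_j) must divide a_i - a_j for every pair.
Merge one congruence at a time:
  Start: x ≡ 0 (mod 18).
  Combine with x ≡ 1 (mod 6): gcd(18, 6) = 6, and 1 - 0 = 1 is NOT divisible by 6.
    ⇒ system is inconsistent (no integer solution).

No solution (the system is inconsistent).
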